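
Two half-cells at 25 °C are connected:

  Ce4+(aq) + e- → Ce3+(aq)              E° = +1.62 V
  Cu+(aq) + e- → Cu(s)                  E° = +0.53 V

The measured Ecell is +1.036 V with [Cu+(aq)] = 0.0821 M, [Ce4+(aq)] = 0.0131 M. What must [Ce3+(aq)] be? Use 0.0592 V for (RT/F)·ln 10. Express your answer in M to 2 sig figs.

1.3 M

With Ce⁴⁺/Ce³⁺ at the cathode and Cu⁺/Cu at the anode, E°cell = +1.62 − (+0.53) = +1.09 V (n = 1).
From the Nernst equation, log Q = n(E° − E)/0.0592 = 1·(+1.09 − (+1.036))/0.0592 = 0.912.
For Ce4+(aq) + Cu(s) → Ce3+(aq) + Cu+(aq), the reaction quotient is Q = ([Ce3+(aq)]·[Cu+(aq)]) / [Ce4+(aq)].
Substituting the known concentrations and solving, log [Ce3+(aq)] = 0.115 and [Ce3+(aq)] = 1.3 M.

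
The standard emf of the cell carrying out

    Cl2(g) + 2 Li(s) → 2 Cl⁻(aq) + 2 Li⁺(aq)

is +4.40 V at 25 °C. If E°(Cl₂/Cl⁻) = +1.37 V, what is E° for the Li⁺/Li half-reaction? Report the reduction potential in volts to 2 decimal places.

In the reaction as written the Cl₂/Cl⁻ couple is reduced (cathode) and Li⁺/Li is oxidized (anode), so E°cell = E°(Cl₂/Cl⁻) − E°(Li⁺/Li).
E°(Li⁺/Li) = E°(cathode) − E°cell = +1.37 − (+4.40) = −3.03 V.

−3.03 V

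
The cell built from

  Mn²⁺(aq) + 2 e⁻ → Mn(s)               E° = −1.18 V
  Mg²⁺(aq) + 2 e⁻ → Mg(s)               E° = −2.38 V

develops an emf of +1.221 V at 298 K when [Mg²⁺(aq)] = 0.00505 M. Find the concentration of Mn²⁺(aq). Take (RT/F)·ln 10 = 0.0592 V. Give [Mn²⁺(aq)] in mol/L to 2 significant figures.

0.026 M

Mn²⁺/Mn is the cathode (higher E°); E°cell = −1.18 − (−2.38) = +1.20 V with n = 2.
From the Nernst equation, log Q = n(E° − E)/0.0592 = 2·(+1.20 − (+1.221))/0.0592 = −0.709.
For Mn²⁺(aq) + Mg(s) → Mn(s) + Mg²⁺(aq), the reaction quotient is Q = [Mg²⁺(aq)] / [Mn²⁺(aq)].
Isolating [Mn²⁺(aq)] in Q = 10^{−0.709} yields log [Mn²⁺(aq)] = −1.588, i.e. 0.026 M.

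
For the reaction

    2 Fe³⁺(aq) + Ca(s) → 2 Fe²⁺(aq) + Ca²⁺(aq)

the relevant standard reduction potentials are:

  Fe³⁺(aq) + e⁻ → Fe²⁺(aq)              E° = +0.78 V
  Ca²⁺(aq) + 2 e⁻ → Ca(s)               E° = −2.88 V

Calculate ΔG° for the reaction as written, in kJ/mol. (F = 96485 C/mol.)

In the reaction as written Fe³⁺(aq) is reduced, so the Fe³⁺/Fe²⁺ couple is the cathode and Ca²⁺/Ca is the anode.
E°cell = +0.78 − (−2.88) = +3.66 V; balancing electrons gives n = 2.
ΔG° = −nFE°cell = −(2)(96485)(+3.66) J/mol = −706 kJ/mol.

−706 kJ/mol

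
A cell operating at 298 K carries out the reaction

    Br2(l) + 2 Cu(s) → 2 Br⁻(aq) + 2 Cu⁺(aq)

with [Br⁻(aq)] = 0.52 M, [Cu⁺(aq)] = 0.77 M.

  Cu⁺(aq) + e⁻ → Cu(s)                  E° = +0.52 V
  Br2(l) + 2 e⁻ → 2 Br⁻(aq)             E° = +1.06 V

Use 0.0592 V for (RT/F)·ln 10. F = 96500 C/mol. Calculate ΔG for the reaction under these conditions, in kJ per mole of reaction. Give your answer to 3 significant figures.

The standard cell potential is +1.06 − (+0.52) = +0.54 V, with n = 2 electrons in the balanced equation.
Here Q = [Br⁻(aq)]^2·[Cu⁺(aq)]^2 = 0.16 (log Q = −0.795), giving E = +0.54 − (0.0592/2)·(−0.795) = +0.5635 V.
Finally ΔG = −nFE = −(2)(96500 C/mol)(+0.5635 V) = −109 kJ/mol.

−109 kJ/mol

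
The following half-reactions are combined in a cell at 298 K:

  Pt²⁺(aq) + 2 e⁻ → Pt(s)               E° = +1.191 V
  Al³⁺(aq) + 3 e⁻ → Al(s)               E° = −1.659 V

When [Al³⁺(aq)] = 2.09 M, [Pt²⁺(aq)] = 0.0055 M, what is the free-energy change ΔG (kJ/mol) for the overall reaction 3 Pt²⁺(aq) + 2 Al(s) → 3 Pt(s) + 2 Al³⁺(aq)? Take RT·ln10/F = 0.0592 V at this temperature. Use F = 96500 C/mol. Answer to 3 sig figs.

−1610 kJ/mol

With Pt²⁺/Pt reduced at the cathode, E°cell = +1.191 − (−1.659) = +2.850 V and n = 6.
Q = [Al³⁺(aq)]^2 / [Pt²⁺(aq)]^3 = 2.63×10^7, so log Q = 7.419 and E = +2.850 − (0.0592/6)(7.419) = +2.7768 V.
Then ΔG = −nFE = −6 × 96500 × +2.7768 J/mol = −1610 kJ/mol.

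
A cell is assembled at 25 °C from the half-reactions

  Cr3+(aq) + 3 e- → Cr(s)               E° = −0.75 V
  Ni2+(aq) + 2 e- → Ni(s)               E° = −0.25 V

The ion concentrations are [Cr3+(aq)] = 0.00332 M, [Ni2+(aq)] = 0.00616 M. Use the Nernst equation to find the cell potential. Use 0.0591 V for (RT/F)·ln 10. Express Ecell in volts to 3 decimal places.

+0.484 V

Since E°(Ni²⁺/Ni) > E°(Cr³⁺/Cr), Ni²⁺/Ni serves as the cathode.
E°cell = −0.25 − (−0.75) = +0.50 V, with n = 6 electrons transferred.
Balancing gives 3 Ni2+(aq) + 2 Cr(s) → 3 Ni(s) + 2 Cr3+(aq); hence Q = [Cr3+(aq)]^2 / [Ni2+(aq)]^3 = 47.2 (log Q = 1.674).
Applying E = E° − (RT ln10/nF)·log Q gives +0.50 − (0.0591/6)(1.674) = +0.484 V.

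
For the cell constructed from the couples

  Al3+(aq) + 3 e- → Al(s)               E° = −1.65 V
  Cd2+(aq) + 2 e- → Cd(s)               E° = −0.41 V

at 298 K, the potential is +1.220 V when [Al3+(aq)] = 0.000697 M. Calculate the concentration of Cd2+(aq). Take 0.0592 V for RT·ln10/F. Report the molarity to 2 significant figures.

0.0017 M

The Cd²⁺/Cd couple has the larger reduction potential, so it is the cathode: E°cell = −0.41 − (−1.65) = +1.24 V and n = 6.
From the Nernst equation, log Q = n(E° − E)/0.0592 = 6·(+1.24 − (+1.220))/0.0592 = 2.027.
The balanced reaction is 3 Cd2+(aq) + 2 Al(s) → 3 Cd(s) + 2 Al3+(aq), so Q = [Al3+(aq)]^2 / [Cd2+(aq)]^3.
Isolating [Cd2+(aq)] in Q = 10^{2.027} yields log [Cd2+(aq)] = −2.780, i.e. 0.0017 M.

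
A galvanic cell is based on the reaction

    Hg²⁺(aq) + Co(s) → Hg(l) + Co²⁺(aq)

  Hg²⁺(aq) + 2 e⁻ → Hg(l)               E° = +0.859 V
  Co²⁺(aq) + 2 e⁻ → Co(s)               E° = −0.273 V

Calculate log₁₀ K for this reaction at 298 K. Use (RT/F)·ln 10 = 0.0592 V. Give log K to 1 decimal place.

The Hg²⁺/Hg couple is reduced (cathode); E°cell = +0.859 − (−0.273) = +1.132 V with n = 2.
At equilibrium E = 0, so log K = nE°cell / 0.0592 = (2)(+1.132) / 0.0592 = 38.2.

log K = 38.2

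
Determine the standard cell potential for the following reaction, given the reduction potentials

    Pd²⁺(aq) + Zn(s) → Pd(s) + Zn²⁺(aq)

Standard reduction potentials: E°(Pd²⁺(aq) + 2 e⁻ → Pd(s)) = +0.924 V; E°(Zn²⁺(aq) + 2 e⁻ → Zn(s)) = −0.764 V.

+1.688 V

Pd²⁺(aq) gains electrons, so the Pd²⁺/Pd couple is the cathode; the Zn²⁺/Zn couple is the anode.
E°cell = E°(cathode) − E°(anode) = +0.924 − (−0.764) = +1.688 V.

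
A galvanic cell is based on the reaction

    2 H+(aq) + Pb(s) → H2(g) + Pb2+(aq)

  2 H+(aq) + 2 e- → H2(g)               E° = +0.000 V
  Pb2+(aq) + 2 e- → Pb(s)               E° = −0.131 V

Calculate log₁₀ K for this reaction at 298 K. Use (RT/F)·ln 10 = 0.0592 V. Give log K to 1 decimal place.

The 2H⁺/H₂ couple is reduced (cathode); E°cell = +0.000 − (−0.131) = +0.131 V with n = 2.
At equilibrium E = 0, so log K = nE°cell / 0.0592 = (2)(+0.131) / 0.0592 = 4.4.

log K = 4.4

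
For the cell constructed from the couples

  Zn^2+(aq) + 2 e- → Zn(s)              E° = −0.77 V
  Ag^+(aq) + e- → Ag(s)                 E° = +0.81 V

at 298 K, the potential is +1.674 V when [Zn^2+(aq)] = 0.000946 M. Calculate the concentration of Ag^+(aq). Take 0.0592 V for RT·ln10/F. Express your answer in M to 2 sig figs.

1.2 M

With Ag⁺/Ag at the cathode and Zn²⁺/Zn at the anode, E°cell = +0.81 − (−0.77) = +1.58 V (n = 2).
Since E = E° − (0.0592/n)·log Q, log Q = n(E° − E)/0.0592 = −3.176.
The balanced reaction is 2 Ag^+(aq) + Zn(s) → 2 Ag(s) + Zn^2+(aq), so Q = [Zn^2+(aq)] / [Ag^+(aq)]^2.
Substituting the known concentrations and solving, log [Ag^+(aq)] = 0.076 and [Ag^+(aq)] = 1.2 M.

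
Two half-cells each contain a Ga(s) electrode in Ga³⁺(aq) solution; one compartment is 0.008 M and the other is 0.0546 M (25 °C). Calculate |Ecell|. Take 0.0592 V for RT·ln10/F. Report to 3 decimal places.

0.016 V

For a concentration cell E°cell = 0, since both electrodes use the same couple.
The compartment with the higher Ga³⁺(aq) concentration (0.0546 M) acts as the cathode; ions are reduced there and produced at the dilute (0.008 M) anode.
With n = 3, Ecell = −(0.0592/3)·log([dilute]/[conc]) = −(0.0592/3)·log(0.008/0.0546) = +0.016 V.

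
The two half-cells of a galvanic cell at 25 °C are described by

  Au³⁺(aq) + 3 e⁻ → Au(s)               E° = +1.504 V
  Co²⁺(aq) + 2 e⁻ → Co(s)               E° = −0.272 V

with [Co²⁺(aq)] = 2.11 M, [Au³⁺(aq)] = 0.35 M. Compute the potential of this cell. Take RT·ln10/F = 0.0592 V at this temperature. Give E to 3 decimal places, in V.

Au³⁺/Au is reduced (cathode, E° = +1.504 V) and Co²⁺/Co is oxidized (anode).
The standard potential is +1.504 − (−0.272) = +1.776 V and the balanced reaction transfers n = 6 electrons.
Balancing gives 2 Au³⁺(aq) + 3 Co(s) → 2 Au(s) + 3 Co²⁺(aq); hence Q = [Co²⁺(aq)]^3 / [Au³⁺(aq)]^2 = 76.7 (log Q = 1.885).
By the Nernst equation, E = +1.776 − (0.0592/6)·(1.885) = +1.757 V.

+1.757 V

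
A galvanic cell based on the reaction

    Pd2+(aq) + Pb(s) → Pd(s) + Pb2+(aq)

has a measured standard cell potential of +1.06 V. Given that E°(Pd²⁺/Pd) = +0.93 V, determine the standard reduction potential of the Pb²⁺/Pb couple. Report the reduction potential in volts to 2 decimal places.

In the reaction as written the Pd²⁺/Pd couple is reduced (cathode) and Pb²⁺/Pb is oxidized (anode), so E°cell = E°(Pd²⁺/Pd) − E°(Pb²⁺/Pb).
E°(Pb²⁺/Pb) = E°(cathode) − E°cell = +0.93 − (+1.06) = −0.13 V.

−0.13 V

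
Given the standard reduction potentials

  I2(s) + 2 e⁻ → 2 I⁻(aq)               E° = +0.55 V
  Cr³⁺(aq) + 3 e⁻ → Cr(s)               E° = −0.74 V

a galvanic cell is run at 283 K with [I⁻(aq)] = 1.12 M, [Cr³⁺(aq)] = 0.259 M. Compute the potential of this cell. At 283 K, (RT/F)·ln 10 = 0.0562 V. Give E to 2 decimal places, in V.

+1.30 V

Since E°(I₂/I⁻) > E°(Cr³⁺/Cr), I₂/I⁻ serves as the cathode.
E°cell = +0.55 − (−0.74) = +1.29 V, with n = 6 electrons transferred.
The balanced reaction is 3 I2(s) + 2 Cr(s) → 6 I⁻(aq) + 2 Cr³⁺(aq), so Q = [I⁻(aq)]^6·[Cr³⁺(aq)]^2 = 0.132 and log Q = −0.878.
Applying E = E° − (RT ln10/nF)·log Q gives +1.29 − (0.0562/6)(−0.878) = +1.30 V.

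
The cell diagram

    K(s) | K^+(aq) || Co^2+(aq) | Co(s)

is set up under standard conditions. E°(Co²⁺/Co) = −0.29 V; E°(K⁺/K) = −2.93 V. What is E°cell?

+2.64 V

By convention the left-hand electrode in cell notation is the anode (oxidation) and the right-hand electrode is the cathode (reduction).
E°cell = E°(right) − E°(left) = −0.29 − (−2.93) = +2.64 V.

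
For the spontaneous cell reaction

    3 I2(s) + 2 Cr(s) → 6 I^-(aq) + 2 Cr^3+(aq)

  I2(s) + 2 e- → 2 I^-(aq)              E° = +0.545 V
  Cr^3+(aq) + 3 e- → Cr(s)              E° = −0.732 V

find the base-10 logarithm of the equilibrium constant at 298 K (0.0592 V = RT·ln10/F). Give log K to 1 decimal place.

The I₂/I⁻ couple is reduced (cathode); E°cell = +0.545 − (−0.732) = +1.277 V with n = 6.
At equilibrium E = 0, so log K = nE°cell / 0.0592 = (6)(+1.277) / 0.0592 = 129.4.

log K = 129.4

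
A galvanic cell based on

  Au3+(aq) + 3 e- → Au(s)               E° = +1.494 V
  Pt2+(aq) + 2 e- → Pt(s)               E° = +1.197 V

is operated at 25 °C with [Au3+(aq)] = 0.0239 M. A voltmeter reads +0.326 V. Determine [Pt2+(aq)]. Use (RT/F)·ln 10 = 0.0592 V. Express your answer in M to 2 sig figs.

0.0087 M

The Au³⁺/Au couple has the larger reduction potential, so it is the cathode: E°cell = +1.494 − (+1.197) = +0.297 V and n = 6.
From the Nernst equation, log Q = n(E° − E)/0.0592 = 6·(+0.297 − (+0.326))/0.0592 = −2.939.
Balancing electrons gives 2 Au3+(aq) + 3 Pt(s) → 2 Au(s) + 3 Pt2+(aq); thus Q = [Pt2+(aq)]^3 / [Au3+(aq)]^2.
Substituting the known concentrations and solving, log [Pt2+(aq)] = −2.061 and [Pt2+(aq)] = 0.0087 M.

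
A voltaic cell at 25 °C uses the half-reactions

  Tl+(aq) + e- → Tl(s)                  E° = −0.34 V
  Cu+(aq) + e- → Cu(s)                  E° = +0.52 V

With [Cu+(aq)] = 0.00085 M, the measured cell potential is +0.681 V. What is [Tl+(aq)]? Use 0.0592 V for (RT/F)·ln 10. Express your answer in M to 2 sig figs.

Cu⁺/Cu is the cathode (higher E°); E°cell = +0.52 − (−0.34) = +0.86 V with n = 1.
Since E = E° − (0.0592/n)·log Q, log Q = n(E° − E)/0.0592 = 3.024.
Balancing electrons gives Cu+(aq) + Tl(s) → Cu(s) + Tl+(aq); thus Q = [Tl+(aq)] / [Cu+(aq)].
Isolating [Tl+(aq)] in Q = 10^{3.024} yields log [Tl+(aq)] = −0.047, i.e. 0.90 M.

0.90 M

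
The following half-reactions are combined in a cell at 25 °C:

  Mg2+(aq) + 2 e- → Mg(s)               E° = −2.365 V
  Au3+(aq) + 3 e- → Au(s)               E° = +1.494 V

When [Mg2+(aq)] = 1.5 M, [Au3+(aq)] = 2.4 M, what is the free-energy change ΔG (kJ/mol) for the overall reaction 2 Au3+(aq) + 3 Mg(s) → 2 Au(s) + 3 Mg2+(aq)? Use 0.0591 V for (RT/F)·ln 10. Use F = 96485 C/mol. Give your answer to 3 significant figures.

E°cell = +1.494 − (−2.365) = +3.859 V; the balanced reaction transfers n = 6 electrons.
Q = [Mg2+(aq)]^3 / [Au3+(aq)]^2 = 0.586, so log Q = −0.232 and E = +3.859 − (0.0591/6)(−0.232) = +3.8613 V.
Finally ΔG = −nFE = −(6)(96485 C/mol)(+3.8613 V) = −2240 kJ/mol.

−2240 kJ/mol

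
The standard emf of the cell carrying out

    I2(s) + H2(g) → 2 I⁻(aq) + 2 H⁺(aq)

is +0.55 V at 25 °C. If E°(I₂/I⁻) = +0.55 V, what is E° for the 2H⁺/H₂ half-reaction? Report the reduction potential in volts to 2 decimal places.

In the reaction as written the I₂/I⁻ couple is reduced (cathode) and 2H⁺/H₂ is oxidized (anode), so E°cell = E°(I₂/I⁻) − E°(2H⁺/H₂).
E°(2H⁺/H₂) = E°(cathode) − E°cell = +0.55 − (+0.55) = +0.00 V.

+0.00 V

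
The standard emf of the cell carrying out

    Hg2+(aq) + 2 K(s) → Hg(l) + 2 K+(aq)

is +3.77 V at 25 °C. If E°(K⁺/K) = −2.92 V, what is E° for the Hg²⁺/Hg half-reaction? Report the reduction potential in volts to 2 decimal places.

+0.85 V

In the reaction as written the Hg²⁺/Hg couple is reduced (cathode) and K⁺/K is oxidized (anode), so E°cell = E°(Hg²⁺/Hg) − E°(K⁺/K).
E°(Hg²⁺/Hg) = E°cell + E°(anode) = +3.77 + (−2.92) = +0.85 V.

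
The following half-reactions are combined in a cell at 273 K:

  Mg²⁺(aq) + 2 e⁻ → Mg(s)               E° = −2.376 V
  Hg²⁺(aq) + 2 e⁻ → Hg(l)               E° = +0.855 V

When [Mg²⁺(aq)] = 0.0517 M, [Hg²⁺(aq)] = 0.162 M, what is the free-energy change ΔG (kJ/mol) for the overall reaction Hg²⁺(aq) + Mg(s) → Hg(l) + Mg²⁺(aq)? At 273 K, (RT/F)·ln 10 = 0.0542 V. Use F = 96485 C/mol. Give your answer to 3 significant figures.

−626 kJ/mol

The standard cell potential is +0.855 − (−2.376) = +3.231 V, with n = 2 electrons in the balanced equation.
Here Q = [Mg²⁺(aq)] / [Hg²⁺(aq)] = 0.319 (log Q = −0.496), giving E = +3.231 − (0.0542/2)·(−0.496) = +3.2444 V.
Then ΔG = −nFE = −2 × 96485 × +3.2444 J/mol = −626 kJ/mol.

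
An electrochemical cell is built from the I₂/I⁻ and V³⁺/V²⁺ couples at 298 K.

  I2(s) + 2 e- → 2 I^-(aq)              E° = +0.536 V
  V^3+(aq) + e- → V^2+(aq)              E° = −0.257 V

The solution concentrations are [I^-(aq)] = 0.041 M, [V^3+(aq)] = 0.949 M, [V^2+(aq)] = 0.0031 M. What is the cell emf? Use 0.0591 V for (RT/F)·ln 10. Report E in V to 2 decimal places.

Since E°(I₂/I⁻) > E°(V³⁺/V²⁺), I₂/I⁻ serves as the cathode.
The standard potential is +0.536 − (−0.257) = +0.793 V and the balanced reaction transfers n = 2 electrons.
For the overall reaction I2(s) + 2 V^2+(aq) → 2 I^-(aq) + 2 V^3+(aq), Q = ([I^-(aq)]^2·[V^3+(aq)]^2) / [V^2+(aq)]^2 = 158, giving log Q = 2.197.
By the Nernst equation, E = +0.793 − (0.0591/2)·(2.197) = +0.73 V.

+0.73 V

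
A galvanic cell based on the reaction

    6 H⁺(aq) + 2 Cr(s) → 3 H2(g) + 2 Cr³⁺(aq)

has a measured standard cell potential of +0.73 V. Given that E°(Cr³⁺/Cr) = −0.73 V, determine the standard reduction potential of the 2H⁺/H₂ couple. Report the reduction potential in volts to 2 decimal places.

+0.00 V

In the reaction as written the 2H⁺/H₂ couple is reduced (cathode) and Cr³⁺/Cr is oxidized (anode), so E°cell = E°(2H⁺/H₂) − E°(Cr³⁺/Cr).
E°(2H⁺/H₂) = E°cell + E°(anode) = +0.73 + (−0.73) = +0.00 V.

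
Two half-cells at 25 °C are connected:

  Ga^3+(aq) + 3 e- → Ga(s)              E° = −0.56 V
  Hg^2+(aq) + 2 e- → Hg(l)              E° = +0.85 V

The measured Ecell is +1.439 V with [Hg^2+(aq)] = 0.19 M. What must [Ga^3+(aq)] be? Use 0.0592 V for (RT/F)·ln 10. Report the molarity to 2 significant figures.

0.0028 M

With Hg²⁺/Hg at the cathode and Ga³⁺/Ga at the anode, E°cell = +0.85 − (−0.56) = +1.41 V (n = 6).
Since E = E° − (0.0592/n)·log Q, log Q = n(E° − E)/0.0592 = −2.939.
Balancing electrons gives 3 Hg^2+(aq) + 2 Ga(s) → 3 Hg(l) + 2 Ga^3+(aq); thus Q = [Ga^3+(aq)]^2 / [Hg^2+(aq)]^3.
Solving for the unknown gives log [Ga^3+(aq)] = −2.551, so [Ga^3+(aq)] ≈ 0.0028 M.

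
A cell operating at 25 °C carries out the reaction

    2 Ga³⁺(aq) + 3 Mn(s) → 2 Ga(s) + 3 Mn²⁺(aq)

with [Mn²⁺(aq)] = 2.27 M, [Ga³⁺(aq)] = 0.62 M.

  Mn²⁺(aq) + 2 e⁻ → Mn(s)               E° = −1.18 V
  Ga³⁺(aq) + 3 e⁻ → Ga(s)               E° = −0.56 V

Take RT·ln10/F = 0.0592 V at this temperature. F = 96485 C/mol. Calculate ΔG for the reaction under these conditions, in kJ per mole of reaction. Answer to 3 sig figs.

−350 kJ/mol

With Ga³⁺/Ga reduced at the cathode, E°cell = −0.56 − (−1.18) = +0.62 V and n = 6.
Q = [Mn²⁺(aq)]^3 / [Ga³⁺(aq)]^2 = 30.4, so log Q = 1.483 and E = +0.62 − (0.0592/6)(1.483) = +0.6054 V.
ΔG = −nFE = −(6)(96485)(+0.6054) J/mol = −350 kJ/mol.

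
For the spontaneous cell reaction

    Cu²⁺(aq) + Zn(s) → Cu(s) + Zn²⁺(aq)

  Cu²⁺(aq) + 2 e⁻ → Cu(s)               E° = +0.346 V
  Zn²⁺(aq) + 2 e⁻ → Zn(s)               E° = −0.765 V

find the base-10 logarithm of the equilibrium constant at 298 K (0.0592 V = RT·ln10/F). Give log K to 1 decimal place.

The Cu²⁺/Cu couple is reduced (cathode); E°cell = +0.346 − (−0.765) = +1.111 V with n = 2.
At equilibrium E = 0, so log K = nE°cell / 0.0592 = (2)(+1.111) / 0.0592 = 37.5.

log K = 37.5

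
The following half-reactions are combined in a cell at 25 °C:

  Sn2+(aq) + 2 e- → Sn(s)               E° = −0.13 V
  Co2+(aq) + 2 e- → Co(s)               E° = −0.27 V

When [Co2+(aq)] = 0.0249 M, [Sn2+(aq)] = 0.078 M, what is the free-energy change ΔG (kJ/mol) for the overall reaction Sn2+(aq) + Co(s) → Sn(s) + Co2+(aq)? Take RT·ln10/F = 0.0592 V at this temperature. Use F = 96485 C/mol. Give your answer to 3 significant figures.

−29.9 kJ/mol

With Sn²⁺/Sn reduced at the cathode, E°cell = −0.13 − (−0.27) = +0.14 V and n = 2.
Here Q = [Co2+(aq)] / [Sn2+(aq)] = 0.319 (log Q = −0.496), giving E = +0.14 − (0.0592/2)·(−0.496) = +0.1547 V.
ΔG = −nFE = −(2)(96485)(+0.1547) J/mol = −29.9 kJ/mol.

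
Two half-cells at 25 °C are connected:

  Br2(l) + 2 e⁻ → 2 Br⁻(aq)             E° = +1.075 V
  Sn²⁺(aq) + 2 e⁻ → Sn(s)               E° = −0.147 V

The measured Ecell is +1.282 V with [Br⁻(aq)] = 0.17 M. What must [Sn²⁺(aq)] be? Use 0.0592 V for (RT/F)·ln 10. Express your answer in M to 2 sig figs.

Br₂/Br⁻ is the cathode (higher E°); E°cell = +1.075 − (−0.147) = +1.222 V with n = 2.
From the Nernst equation, log Q = n(E° − E)/0.0592 = 2·(+1.222 − (+1.282))/0.0592 = −2.027.
For Br2(l) + Sn(s) → 2 Br⁻(aq) + Sn²⁺(aq), the reaction quotient is Q = [Br⁻(aq)]^2·[Sn²⁺(aq)].
Substituting the known concentrations and solving, log [Sn²⁺(aq)] = −0.488 and [Sn²⁺(aq)] = 0.33 M.

0.33 M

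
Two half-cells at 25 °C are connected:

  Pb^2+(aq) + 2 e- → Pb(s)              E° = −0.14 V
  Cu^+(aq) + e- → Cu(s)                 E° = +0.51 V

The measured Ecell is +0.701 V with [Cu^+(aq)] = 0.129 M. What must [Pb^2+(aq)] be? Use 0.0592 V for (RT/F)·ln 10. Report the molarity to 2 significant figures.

With Cu⁺/Cu at the cathode and Pb²⁺/Pb at the anode, E°cell = +0.51 − (−0.14) = +0.65 V (n = 2).
Rearranging E = E° − (0.0592/n)·log Q gives log Q = 2(+0.65 − (+0.701))/0.0592 = −1.723.
The balanced reaction is 2 Cu^+(aq) + Pb(s) → 2 Cu(s) + Pb^2+(aq), so Q = [Pb^2+(aq)] / [Cu^+(aq)]^2.
Isolating [Pb^2+(aq)] in Q = 10^{−1.723} yields log [Pb^2+(aq)] = −3.502, i.e. 0.00031 M.

0.00031 M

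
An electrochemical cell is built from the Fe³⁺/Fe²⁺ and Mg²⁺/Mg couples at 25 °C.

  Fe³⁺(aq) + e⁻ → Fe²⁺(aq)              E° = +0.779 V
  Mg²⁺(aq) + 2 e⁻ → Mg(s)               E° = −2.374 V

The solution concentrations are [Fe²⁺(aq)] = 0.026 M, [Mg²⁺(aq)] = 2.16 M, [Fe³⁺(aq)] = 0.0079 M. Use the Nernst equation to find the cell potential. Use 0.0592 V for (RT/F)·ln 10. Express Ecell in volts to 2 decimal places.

+3.11 V

Fe³⁺/Fe²⁺ is reduced (cathode, E° = +0.779 V) and Mg²⁺/Mg is oxidized (anode).
The standard potential is +0.779 − (−2.374) = +3.153 V and the balanced reaction transfers n = 2 electrons.
Balancing gives 2 Fe³⁺(aq) + Mg(s) → 2 Fe²⁺(aq) + Mg²⁺(aq); hence Q = ([Fe²⁺(aq)]^2·[Mg²⁺(aq)]) / [Fe³⁺(aq)]^2 = 23.4 (log Q = 1.369).
Applying E = E° − (RT ln10/nF)·log Q gives +3.153 − (0.0592/2)(1.369) = +3.11 V.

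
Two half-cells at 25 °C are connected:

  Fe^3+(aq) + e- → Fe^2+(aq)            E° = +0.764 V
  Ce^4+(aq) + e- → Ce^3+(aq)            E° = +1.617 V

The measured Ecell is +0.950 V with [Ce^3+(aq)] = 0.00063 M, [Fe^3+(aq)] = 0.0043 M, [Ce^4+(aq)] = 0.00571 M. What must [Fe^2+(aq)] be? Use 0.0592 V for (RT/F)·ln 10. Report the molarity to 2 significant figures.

Ce⁴⁺/Ce³⁺ is the cathode (higher E°); E°cell = +1.617 − (+0.764) = +0.853 V with n = 1.
From the Nernst equation, log Q = n(E° − E)/0.0592 = 1·(+0.853 − (+0.950))/0.0592 = −1.639.
Balancing electrons gives Ce^4+(aq) + Fe^2+(aq) → Ce^3+(aq) + Fe^3+(aq); thus Q = ([Ce^3+(aq)]·[Fe^3+(aq)]) / ([Ce^4+(aq)]·[Fe^2+(aq)]).
Solving for the unknown gives log [Fe^2+(aq)] = −1.685, so [Fe^2+(aq)] ≈ 0.021 M.

0.021 M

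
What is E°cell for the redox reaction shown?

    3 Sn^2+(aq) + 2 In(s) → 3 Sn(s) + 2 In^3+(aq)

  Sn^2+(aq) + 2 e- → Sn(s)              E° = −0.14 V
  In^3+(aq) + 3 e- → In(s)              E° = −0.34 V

+0.20 V

Sn^2+(aq) gains electrons, so the Sn²⁺/Sn couple is the cathode; the In³⁺/In couple is the anode.
E°cell = E°(cathode) − E°(anode) = −0.14 − (−0.34) = +0.20 V.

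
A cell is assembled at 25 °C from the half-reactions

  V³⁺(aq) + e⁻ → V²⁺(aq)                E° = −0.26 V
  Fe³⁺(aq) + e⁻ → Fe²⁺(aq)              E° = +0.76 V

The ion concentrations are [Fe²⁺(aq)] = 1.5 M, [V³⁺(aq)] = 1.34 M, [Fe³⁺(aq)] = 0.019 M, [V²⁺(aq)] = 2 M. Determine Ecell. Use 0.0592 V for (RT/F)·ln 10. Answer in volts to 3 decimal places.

+0.918 V

Fe³⁺/Fe²⁺ is reduced (cathode, E° = +0.76 V) and V³⁺/V²⁺ is oxidized (anode).
The standard potential is +0.76 − (−0.26) = +1.02 V and the balanced reaction transfers n = 1 electron.
For the overall reaction Fe³⁺(aq) + V²⁺(aq) → Fe²⁺(aq) + V³⁺(aq), Q = ([Fe²⁺(aq)]·[V³⁺(aq)]) / ([Fe³⁺(aq)]·[V²⁺(aq)]) = 52.9, giving log Q = 1.723.
E = E° − (0.0592/n)·log Q = +1.02 − (0.0592/1)(1.723) = +0.918 V.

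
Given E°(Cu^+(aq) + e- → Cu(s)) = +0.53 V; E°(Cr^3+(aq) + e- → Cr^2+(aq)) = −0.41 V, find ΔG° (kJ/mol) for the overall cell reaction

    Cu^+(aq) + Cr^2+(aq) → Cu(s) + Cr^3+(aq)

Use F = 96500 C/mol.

−90.7 kJ/mol

In the reaction as written Cu^+(aq) is reduced, so the Cu⁺/Cu couple is the cathode and Cr³⁺/Cr²⁺ is the anode.
E°cell = +0.53 − (−0.41) = +0.94 V; balancing electrons gives n = 1.
ΔG° = −nFE°cell = −(1)(96500)(+0.94) J/mol = −90.7 kJ/mol.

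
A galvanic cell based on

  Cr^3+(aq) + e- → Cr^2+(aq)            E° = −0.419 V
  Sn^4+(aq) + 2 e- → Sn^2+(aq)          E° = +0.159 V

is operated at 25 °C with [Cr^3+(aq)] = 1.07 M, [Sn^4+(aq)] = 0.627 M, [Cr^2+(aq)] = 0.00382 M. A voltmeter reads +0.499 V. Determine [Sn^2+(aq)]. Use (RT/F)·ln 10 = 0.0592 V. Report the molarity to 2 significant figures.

With Sn⁴⁺/Sn²⁺ at the cathode and Cr³⁺/Cr²⁺ at the anode, E°cell = +0.159 − (−0.419) = +0.578 V (n = 2).
Since E = E° − (0.0592/n)·log Q, log Q = n(E° − E)/0.0592 = 2.669.
For Sn^4+(aq) + 2 Cr^2+(aq) → Sn^2+(aq) + 2 Cr^3+(aq), the reaction quotient is Q = ([Sn^2+(aq)]·[Cr^3+(aq)]^2) / ([Sn^4+(aq)]·[Cr^2+(aq)]^2).
Substituting the known concentrations and solving, log [Sn^2+(aq)] = −2.428 and [Sn^2+(aq)] = 0.0037 M.

0.0037 M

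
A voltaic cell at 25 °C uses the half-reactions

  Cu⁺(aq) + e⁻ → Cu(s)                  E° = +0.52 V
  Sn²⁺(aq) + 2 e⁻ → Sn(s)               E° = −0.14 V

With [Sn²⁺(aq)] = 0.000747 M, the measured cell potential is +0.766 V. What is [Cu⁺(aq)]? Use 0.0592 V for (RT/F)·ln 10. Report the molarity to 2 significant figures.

The Cu⁺/Cu couple has the larger reduction potential, so it is the cathode: E°cell = +0.52 − (−0.14) = +0.66 V and n = 2.
Rearranging E = E° − (0.0592/n)·log Q gives log Q = 2(+0.66 − (+0.766))/0.0592 = −3.581.
For 2 Cu⁺(aq) + Sn(s) → 2 Cu(s) + Sn²⁺(aq), the reaction quotient is Q = [Sn²⁺(aq)] / [Cu⁺(aq)]^2.
Isolating [Cu⁺(aq)] in Q = 10^{−3.581} yields log [Cu⁺(aq)] = 0.227, i.e. 1.7 M.

1.7 M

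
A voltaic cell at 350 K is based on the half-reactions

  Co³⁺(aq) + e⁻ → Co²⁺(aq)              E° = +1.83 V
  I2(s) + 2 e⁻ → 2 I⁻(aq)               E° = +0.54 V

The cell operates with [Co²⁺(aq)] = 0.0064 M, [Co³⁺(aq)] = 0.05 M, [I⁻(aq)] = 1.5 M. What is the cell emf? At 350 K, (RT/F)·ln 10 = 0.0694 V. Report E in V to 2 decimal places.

The Co³⁺/Co²⁺ couple has the more positive E°, so it is the cathode; I₂/I⁻ is the anode.
E°cell = +1.83 − (+0.54) = +1.29 V, with n = 2 electrons transferred.
For the overall reaction 2 Co³⁺(aq) + 2 I⁻(aq) → 2 Co²⁺(aq) + I2(s), Q = [Co²⁺(aq)]^2 / ([Co³⁺(aq)]^2·[I⁻(aq)]^2) = 0.00728, giving log Q = −2.138.
Applying E = E° − (RT ln10/nF)·log Q gives +1.29 − (0.0694/2)(−2.138) = +1.36 V.

+1.36 V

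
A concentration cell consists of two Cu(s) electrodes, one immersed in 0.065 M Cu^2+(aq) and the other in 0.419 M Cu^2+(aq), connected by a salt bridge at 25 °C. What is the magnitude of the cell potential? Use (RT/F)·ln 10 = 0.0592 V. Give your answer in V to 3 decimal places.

0.024 V

For a concentration cell E°cell = 0, since both electrodes use the same couple.
The compartment with the higher Cu^2+(aq) concentration (0.419 M) acts as the cathode; ions are reduced there and produced at the dilute (0.065 M) anode.
With n = 2, Ecell = −(0.0592/2)·log([dilute]/[conc]) = −(0.0592/2)·log(0.065/0.419) = +0.024 V.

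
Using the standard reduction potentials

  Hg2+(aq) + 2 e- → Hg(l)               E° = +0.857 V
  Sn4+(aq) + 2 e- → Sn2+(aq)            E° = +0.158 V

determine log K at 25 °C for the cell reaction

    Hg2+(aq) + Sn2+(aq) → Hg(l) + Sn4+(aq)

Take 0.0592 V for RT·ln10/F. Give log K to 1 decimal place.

The Hg²⁺/Hg couple is reduced (cathode); E°cell = +0.857 − (+0.158) = +0.699 V with n = 2.
At equilibrium E = 0, so log K = nE°cell / 0.0592 = (2)(+0.699) / 0.0592 = 23.6.

log K = 23.6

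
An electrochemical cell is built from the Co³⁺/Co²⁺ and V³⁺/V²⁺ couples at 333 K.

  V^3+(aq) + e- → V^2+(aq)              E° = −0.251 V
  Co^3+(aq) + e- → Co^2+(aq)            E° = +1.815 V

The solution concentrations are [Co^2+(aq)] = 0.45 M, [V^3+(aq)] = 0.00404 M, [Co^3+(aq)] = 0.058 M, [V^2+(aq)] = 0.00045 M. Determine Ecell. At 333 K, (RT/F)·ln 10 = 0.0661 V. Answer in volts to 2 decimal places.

+1.94 V

Since E°(Co³⁺/Co²⁺) > E°(V³⁺/V²⁺), Co³⁺/Co²⁺ serves as the cathode.
The standard potential is +1.815 − (−0.251) = +2.066 V and the balanced reaction transfers n = 1 electron.
Balancing gives Co^3+(aq) + V^2+(aq) → Co^2+(aq) + V^3+(aq); hence Q = ([Co^2+(aq)]·[V^3+(aq)]) / ([Co^3+(aq)]·[V^2+(aq)]) = 69.7 (log Q = 1.843).
E = E° − (0.0661/n)·log Q = +2.066 − (0.0661/1)(1.843) = +1.94 V.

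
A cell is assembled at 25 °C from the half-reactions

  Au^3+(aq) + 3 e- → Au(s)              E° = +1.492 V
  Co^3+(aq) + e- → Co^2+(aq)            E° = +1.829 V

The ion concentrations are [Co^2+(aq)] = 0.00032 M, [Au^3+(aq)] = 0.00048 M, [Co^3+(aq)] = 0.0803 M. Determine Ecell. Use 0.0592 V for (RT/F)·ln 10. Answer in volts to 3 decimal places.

+0.545 V

The Co³⁺/Co²⁺ couple has the more positive E°, so it is the cathode; Au³⁺/Au is the anode.
E°cell = E°cat − E°an = +1.829 − (+1.492) = +0.337 V; n = 3.
For the overall reaction 3 Co^3+(aq) + Au(s) → 3 Co^2+(aq) + Au^3+(aq), Q = ([Co^2+(aq)]^3·[Au^3+(aq)]) / [Co^3+(aq)]^3 = 3.04×10^−11, giving log Q = −10.517.
Applying E = E° − (RT ln10/nF)·log Q gives +0.337 − (0.0592/3)(−10.517) = +0.545 V.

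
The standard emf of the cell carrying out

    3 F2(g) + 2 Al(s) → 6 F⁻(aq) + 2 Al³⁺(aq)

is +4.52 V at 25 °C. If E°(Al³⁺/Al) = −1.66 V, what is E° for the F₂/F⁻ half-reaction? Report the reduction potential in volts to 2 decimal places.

In the reaction as written the F₂/F⁻ couple is reduced (cathode) and Al³⁺/Al is oxidized (anode), so E°cell = E°(F₂/F⁻) − E°(Al³⁺/Al).
E°(F₂/F⁻) = E°cell + E°(anode) = +4.52 + (−1.66) = +2.86 V.

+2.86 V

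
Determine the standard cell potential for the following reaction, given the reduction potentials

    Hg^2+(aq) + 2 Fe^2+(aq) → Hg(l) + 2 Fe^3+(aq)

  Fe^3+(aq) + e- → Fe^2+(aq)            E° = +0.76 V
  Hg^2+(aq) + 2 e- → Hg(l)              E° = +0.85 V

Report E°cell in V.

Hg^2+(aq) gains electrons, so the Hg²⁺/Hg couple is the cathode; the Fe³⁺/Fe²⁺ couple is the anode.
E°cell = E°(cathode) − E°(anode) = +0.85 − (+0.76) = +0.09 V.
The positive value indicates the reaction is spontaneous as written.

+0.09 V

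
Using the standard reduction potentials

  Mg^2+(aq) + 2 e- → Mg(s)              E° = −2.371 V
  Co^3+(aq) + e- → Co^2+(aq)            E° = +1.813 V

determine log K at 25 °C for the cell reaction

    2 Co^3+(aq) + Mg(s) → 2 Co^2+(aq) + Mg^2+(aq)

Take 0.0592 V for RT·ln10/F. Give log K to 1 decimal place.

The Co³⁺/Co²⁺ couple is reduced (cathode); E°cell = +1.813 − (−2.371) = +4.184 V with n = 2.
At equilibrium E = 0, so log K = nE°cell / 0.0592 = (2)(+4.184) / 0.0592 = 141.4.

log K = 141.4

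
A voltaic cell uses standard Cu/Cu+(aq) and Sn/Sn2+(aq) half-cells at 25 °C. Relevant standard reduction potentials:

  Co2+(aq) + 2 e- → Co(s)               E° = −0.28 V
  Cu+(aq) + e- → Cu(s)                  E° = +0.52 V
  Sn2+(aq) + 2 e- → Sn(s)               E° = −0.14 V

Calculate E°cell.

Of the two couples in this cell, the one with the more positive reduction potential is reduced at the cathode: here that is Cu⁺/Cu (+0.52 V); Sn²⁺/Sn (−0.14 V) is the anode.
E°cell = E°(cathode) − E°(anode) = +0.52 − (−0.14) = +0.66 V.

+0.66 V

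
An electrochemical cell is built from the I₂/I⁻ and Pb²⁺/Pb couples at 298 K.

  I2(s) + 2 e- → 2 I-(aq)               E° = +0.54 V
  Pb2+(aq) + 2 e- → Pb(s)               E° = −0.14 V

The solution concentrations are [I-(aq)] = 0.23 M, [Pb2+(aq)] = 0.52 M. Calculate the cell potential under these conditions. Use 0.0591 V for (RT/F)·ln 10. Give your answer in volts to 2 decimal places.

+0.73 V

The I₂/I⁻ couple has the more positive E°, so it is the cathode; Pb²⁺/Pb is the anode.
E°cell = +0.54 − (−0.14) = +0.68 V, with n = 2 electrons transferred.
The balanced reaction is I2(s) + Pb(s) → 2 I-(aq) + Pb2+(aq), so Q = [I-(aq)]^2·[Pb2+(aq)] = 0.0275 and log Q = −1.561.
By the Nernst equation, E = +0.68 − (0.0591/2)·(−1.561) = +0.73 V.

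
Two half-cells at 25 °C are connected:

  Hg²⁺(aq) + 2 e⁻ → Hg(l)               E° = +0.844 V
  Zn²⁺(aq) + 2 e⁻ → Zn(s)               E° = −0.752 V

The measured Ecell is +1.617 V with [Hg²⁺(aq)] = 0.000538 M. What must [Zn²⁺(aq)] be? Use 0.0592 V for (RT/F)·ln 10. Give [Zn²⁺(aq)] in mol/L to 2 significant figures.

0.00011 M

The Hg²⁺/Hg couple has the larger reduction potential, so it is the cathode: E°cell = +0.844 − (−0.752) = +1.596 V and n = 2.
Rearranging E = E° − (0.0592/n)·log Q gives log Q = 2(+1.596 − (+1.617))/0.0592 = −0.709.
The balanced reaction is Hg²⁺(aq) + Zn(s) → Hg(l) + Zn²⁺(aq), so Q = [Zn²⁺(aq)] / [Hg²⁺(aq)].
Substituting the known concentrations and solving, log [Zn²⁺(aq)] = −3.978 and [Zn²⁺(aq)] = 0.00011 M.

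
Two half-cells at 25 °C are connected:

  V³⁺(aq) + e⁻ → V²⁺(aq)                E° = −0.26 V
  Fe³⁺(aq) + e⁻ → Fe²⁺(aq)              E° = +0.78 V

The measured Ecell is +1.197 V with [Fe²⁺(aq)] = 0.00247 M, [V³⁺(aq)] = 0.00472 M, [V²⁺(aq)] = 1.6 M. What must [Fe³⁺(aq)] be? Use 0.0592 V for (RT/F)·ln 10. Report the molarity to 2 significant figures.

0.0033 M

The Fe³⁺/Fe²⁺ couple has the larger reduction potential, so it is the cathode: E°cell = +0.78 − (−0.26) = +1.04 V and n = 1.
Since E = E° − (0.0592/n)·log Q, log Q = n(E° − E)/0.0592 = −2.652.
Balancing electrons gives Fe³⁺(aq) + V²⁺(aq) → Fe²⁺(aq) + V³⁺(aq); thus Q = ([Fe²⁺(aq)]·[V³⁺(aq)]) / ([Fe³⁺(aq)]·[V²⁺(aq)]).
Isolating [Fe³⁺(aq)] in Q = 10^{−2.652} yields log [Fe³⁺(aq)] = −2.485, i.e. 0.0033 M.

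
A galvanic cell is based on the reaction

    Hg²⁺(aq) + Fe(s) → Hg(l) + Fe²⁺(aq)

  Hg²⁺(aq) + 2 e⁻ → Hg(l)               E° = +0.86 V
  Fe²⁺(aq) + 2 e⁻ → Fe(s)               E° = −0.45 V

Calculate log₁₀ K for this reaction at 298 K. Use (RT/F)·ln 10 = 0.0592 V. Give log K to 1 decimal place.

log K = 44.3

The Hg²⁺/Hg couple is reduced (cathode); E°cell = +0.86 − (−0.45) = +1.31 V with n = 2.
At equilibrium E = 0, so log K = nE°cell / 0.0592 = (2)(+1.31) / 0.0592 = 44.3.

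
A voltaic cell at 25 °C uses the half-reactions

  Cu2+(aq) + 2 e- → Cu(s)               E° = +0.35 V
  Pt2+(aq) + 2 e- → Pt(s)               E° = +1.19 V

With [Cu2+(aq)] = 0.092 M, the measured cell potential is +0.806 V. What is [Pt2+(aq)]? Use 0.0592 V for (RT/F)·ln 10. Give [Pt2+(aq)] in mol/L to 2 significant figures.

0.0065 M

With Pt²⁺/Pt at the cathode and Cu²⁺/Cu at the anode, E°cell = +1.19 − (+0.35) = +0.84 V (n = 2).
From the Nernst equation, log Q = n(E° − E)/0.0592 = 2·(+0.84 − (+0.806))/0.0592 = 1.149.
For Pt2+(aq) + Cu(s) → Pt(s) + Cu2+(aq), the reaction quotient is Q = [Cu2+(aq)] / [Pt2+(aq)].
Isolating [Pt2+(aq)] in Q = 10^{1.149} yields log [Pt2+(aq)] = −2.185, i.e. 0.0065 M.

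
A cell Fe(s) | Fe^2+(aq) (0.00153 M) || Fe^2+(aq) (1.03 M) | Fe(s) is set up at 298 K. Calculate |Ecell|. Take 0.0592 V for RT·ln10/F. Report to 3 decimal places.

0.084 V

For a concentration cell E°cell = 0, since both electrodes use the same couple.
The compartment with the higher Fe^2+(aq) concentration (1.03 M) acts as the cathode; ions are reduced there and produced at the dilute (0.00153 M) anode.
With n = 2, Ecell = −(0.0592/2)·log([dilute]/[conc]) = −(0.0592/2)·log(0.00153/1.03) = +0.084 V.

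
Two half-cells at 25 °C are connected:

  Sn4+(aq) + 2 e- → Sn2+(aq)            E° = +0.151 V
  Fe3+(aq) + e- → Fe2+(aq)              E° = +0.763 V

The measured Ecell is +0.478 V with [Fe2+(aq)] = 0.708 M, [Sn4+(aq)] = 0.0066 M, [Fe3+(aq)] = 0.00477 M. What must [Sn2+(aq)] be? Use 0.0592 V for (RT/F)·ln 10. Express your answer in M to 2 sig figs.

0.0043 M

The Fe³⁺/Fe²⁺ couple has the larger reduction potential, so it is the cathode: E°cell = +0.763 − (+0.151) = +0.612 V and n = 2.
Since E = E° − (0.0592/n)·log Q, log Q = n(E° − E)/0.0592 = 4.527.
For 2 Fe3+(aq) + Sn2+(aq) → 2 Fe2+(aq) + Sn4+(aq), the reaction quotient is Q = ([Fe2+(aq)]^2·[Sn4+(aq)]) / ([Fe3+(aq)]^2·[Sn2+(aq)]).
Isolating [Sn2+(aq)] in Q = 10^{4.527} yields log [Sn2+(aq)] = −2.364, i.e. 0.0043 M.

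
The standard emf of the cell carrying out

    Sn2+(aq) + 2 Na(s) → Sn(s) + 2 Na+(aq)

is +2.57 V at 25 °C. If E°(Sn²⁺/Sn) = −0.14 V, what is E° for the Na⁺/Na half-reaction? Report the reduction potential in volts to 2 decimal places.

−2.71 V

In the reaction as written the Sn²⁺/Sn couple is reduced (cathode) and Na⁺/Na is oxidized (anode), so E°cell = E°(Sn²⁺/Sn) − E°(Na⁺/Na).
E°(Na⁺/Na) = E°(cathode) − E°cell = −0.14 − (+2.57) = −2.71 V.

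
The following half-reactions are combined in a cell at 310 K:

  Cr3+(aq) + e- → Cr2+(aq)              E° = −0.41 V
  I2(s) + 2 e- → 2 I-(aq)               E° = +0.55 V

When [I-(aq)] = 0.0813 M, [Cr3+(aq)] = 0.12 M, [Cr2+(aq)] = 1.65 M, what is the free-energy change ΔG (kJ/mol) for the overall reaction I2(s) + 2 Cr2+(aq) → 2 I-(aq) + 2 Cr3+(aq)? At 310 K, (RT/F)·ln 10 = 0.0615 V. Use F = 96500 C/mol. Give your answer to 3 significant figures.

−212 kJ/mol

The standard cell potential is +0.55 − (−0.41) = +0.96 V, with n = 2 electrons in the balanced equation.
Here Q = ([I-(aq)]^2·[Cr3+(aq)]^2) / [Cr2+(aq)]^2 = 3.5×10^−5 (log Q = −4.456), giving E = +0.96 − (0.0615/2)·(−4.456) = +1.0970 V.
Finally ΔG = −nFE = −(2)(96500 C/mol)(+1.0970 V) = −212 kJ/mol.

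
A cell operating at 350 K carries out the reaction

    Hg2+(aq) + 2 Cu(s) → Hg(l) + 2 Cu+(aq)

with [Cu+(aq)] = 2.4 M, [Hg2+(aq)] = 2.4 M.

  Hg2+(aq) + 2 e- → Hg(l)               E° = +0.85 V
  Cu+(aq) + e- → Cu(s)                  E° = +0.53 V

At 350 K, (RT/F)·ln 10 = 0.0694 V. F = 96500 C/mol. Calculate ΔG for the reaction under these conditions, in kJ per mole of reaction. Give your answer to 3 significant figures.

With Hg²⁺/Hg reduced at the cathode, E°cell = +0.85 − (+0.53) = +0.32 V and n = 2.
The reaction quotient is [Cu+(aq)]^2 / [Hg2+(aq)] = 2.4; by Nernst, E = +0.32 − (0.0694/2)(0.380) = +0.3068 V.
Then ΔG = −nFE = −2 × 96500 × +0.3068 J/mol = −59.2 kJ/mol.

−59.2 kJ/mol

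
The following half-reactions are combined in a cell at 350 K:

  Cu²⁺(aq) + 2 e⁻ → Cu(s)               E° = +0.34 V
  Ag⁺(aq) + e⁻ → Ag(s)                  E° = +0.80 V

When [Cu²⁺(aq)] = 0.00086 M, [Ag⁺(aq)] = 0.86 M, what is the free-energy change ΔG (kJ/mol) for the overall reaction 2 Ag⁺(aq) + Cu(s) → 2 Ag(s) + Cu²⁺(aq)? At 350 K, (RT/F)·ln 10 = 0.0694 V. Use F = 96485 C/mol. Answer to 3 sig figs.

E°cell = +0.80 − (+0.34) = +0.46 V; the balanced reaction transfers n = 2 electrons.
The reaction quotient is [Cu²⁺(aq)] / [Ag⁺(aq)]^2 = 0.00116; by Nernst, E = +0.46 − (0.0694/2)(−2.934) = +0.5618 V.
Then ΔG = −nFE = −2 × 96485 × +0.5618 J/mol = −108 kJ/mol.

−108 kJ/mol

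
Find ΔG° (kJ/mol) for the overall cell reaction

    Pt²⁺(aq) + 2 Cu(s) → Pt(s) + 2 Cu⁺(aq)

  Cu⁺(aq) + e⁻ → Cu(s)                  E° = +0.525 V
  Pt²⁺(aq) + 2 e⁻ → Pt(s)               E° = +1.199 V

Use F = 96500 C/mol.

−130 kJ/mol

In the reaction as written Pt²⁺(aq) is reduced, so the Pt²⁺/Pt couple is the cathode and Cu⁺/Cu is the anode.
E°cell = +1.199 − (+0.525) = +0.674 V; balancing electrons gives n = 2.
ΔG° = −nFE°cell = −(2)(96500)(+0.674) J/mol = −130 kJ/mol.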